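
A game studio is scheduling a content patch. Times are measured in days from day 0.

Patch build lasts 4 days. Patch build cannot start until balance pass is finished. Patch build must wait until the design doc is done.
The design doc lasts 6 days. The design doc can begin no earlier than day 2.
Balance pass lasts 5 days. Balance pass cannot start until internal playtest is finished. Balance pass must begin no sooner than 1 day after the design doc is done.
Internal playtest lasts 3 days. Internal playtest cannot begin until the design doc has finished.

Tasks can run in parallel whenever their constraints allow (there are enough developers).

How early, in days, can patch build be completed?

20

The design doc waits on its own release at day 2, so it starts at day 2 and finishes at 2 + 6 = day 8.
Internal playtest cannot begin until the design doc (finishes day 8). It runs from day 8 to 8 + 3 = day 11.
Balance pass needs all of internal playtest (finishes day 11); the design doc (finishes day 8, plus 1-day gap → day 9). That puts its earliest start at day 11; it finishes at 11 + 5 = day 16.
For patch build: balance pass (finishes day 16); the design doc (finishes day 8). Taking the maximum gives a start of day 16, and it finishes at 16 + 4 = day 20.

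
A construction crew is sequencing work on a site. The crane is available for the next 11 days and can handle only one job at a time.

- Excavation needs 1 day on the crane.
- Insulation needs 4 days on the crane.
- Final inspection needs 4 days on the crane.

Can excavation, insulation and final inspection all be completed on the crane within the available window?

Yes

Running back to back, the jobs need 1 + 4 + 4 = 9 days on the crane.
Since 9 ≤ 11, they fit within the window.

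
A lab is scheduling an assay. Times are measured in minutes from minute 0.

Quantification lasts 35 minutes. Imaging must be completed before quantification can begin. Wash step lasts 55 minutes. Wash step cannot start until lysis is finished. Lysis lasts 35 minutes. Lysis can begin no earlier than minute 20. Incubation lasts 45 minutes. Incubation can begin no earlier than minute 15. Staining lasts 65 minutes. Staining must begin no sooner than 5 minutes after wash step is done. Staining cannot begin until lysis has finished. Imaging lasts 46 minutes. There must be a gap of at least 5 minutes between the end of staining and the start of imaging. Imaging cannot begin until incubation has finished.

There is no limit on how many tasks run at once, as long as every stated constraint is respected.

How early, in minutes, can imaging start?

After its own release at minute 15, incubation can start at minute 15 and finishes at minute 60.
After its own release at minute 20, lysis can start at minute 20 and finishes at minute 55.
Wash step waits on lysis (finishes minute 55), so it starts at minute 55 and finishes at 55 + 55 = minute 110.
Staining cannot start until wash step (finishes minute 110, plus 5-minute gap → minute 115); lysis (finishes minute 55). The controlling bound is minute 115, so staining finishes at 115 + 65 = minute 180.
Imaging waits on staining (finishes minute 180, plus 5-minute gap → minute 185); incubation (finishes minute 60). The latest of these is minute 185, which is the earliest imaging can start.

185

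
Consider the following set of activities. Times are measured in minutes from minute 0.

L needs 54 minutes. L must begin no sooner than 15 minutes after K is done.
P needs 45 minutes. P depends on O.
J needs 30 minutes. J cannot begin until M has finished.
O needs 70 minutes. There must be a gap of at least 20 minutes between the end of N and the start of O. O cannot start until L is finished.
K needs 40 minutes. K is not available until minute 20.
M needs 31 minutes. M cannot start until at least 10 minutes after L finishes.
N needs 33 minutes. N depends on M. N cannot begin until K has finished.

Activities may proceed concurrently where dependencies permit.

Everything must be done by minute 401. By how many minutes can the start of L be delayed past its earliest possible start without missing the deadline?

After its own release at minute 20, K can start at minute 20 and finishes at minute 60.
L cannot begin until K (finishes minute 60, plus 15-minute gap → minute 75). It runs from minute 75 to 75 + 54 = minute 129.

Working backward from the deadline:
J has no dependents, so it just needs to finish by minute 401. Starting by 401 − 30 = minute 371 achieves that.
P has no dependents, so it just needs to finish by minute 401. Starting by 401 − 45 = minute 356 achieves that.
O has to be done before P (must start by minute 356). That means finishing by minute 356, i.e. starting by 356 − 70 = minute 286.
N feeds into O (must start by minute 286, minus 20-minute gap → minute 266); so N must finish by minute 266 and therefore start by minute 233.
M feeds J (must start by minute 371); N (must start by minute 233). Taking the minimum, M must finish by minute 233 and start by 233 − 31 = minute 202.
L feeds M (must start by minute 202, minus 10-minute gap → minute 192); O (must start by minute 286). Taking the minimum, L must finish by minute 192 and start by 192 − 54 = minute 138.
So L can start as early as minute 75 and as late as minute 138, giving 138 − 75 = 63 minutes of slack.

63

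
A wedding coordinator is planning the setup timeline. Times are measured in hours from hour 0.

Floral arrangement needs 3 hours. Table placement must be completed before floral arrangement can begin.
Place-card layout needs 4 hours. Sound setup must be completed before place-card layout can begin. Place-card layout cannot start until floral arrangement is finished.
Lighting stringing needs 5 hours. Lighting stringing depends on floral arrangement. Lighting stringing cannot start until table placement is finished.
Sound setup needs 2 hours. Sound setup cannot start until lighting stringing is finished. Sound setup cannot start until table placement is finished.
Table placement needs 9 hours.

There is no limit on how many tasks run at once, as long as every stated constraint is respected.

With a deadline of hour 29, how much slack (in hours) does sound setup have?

Nothing blocks table placement, so it runs from hour 0 to hour 9.
Floral arrangement waits on table placement (finishes hour 9), so it starts at hour 9 and finishes at 9 + 3 = hour 12.
Lighting stringing needs all of floral arrangement (finishes hour 12); table placement (finishes hour 9). That puts its earliest start at hour 12; it finishes at 12 + 5 = hour 17.
Sound setup has to wait for lighting stringing (finishes hour 17); table placement (finishes hour 9). The latest of these is hour 17, so sound setup runs hour 17 to 17 + 2 = hour 19.

Working backward from the deadline:
Place-card layout must finish by hour 29; it takes 4 hours, so it must start by 29 − 4 = hour 25.
Since place-card layout (must start by hour 25) depends on it, sound setup must finish by hour 25. Backing off its 2-hour duration gives a latest start of hour 23.
So sound setup can start as early as hour 17 and as late as hour 23, giving 23 − 17 = 6 hours of slack.

6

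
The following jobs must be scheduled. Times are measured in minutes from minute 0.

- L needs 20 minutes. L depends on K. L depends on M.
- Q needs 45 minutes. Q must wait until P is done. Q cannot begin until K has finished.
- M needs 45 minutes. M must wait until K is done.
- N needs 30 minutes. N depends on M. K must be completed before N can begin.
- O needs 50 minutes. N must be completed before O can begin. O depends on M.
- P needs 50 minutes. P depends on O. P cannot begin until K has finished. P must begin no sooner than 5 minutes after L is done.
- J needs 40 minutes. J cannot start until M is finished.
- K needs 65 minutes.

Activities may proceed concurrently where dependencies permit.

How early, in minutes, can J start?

Nothing blocks K, so it runs from minute 0 to minute 65.
M waits on K (finishes minute 65), so it starts at minute 65 and finishes at 65 + 45 = minute 110.
J waits on M (finishes minute 110), so the earliest it can start is minute 110.

110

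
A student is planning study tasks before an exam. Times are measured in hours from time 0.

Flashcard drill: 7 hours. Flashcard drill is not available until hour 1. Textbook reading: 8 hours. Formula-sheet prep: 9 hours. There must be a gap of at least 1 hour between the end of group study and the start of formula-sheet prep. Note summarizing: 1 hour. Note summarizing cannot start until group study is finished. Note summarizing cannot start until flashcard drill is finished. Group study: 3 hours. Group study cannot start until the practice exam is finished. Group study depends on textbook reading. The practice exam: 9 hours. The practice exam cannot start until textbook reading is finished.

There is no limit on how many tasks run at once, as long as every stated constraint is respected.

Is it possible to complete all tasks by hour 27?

No

Flashcard drill cannot begin until its own release at hour 1. It runs from hour 1 to 1 + 7 = hour 8.
Nothing blocks textbook reading, so it runs from hour 0 to hour 8.
The practice exam waits on textbook reading (finishes hour 8), so it starts at hour 8 and finishes at 8 + 9 = hour 17.
Group study needs all of the practice exam (finishes hour 17); textbook reading (finishes hour 8). That puts its earliest start at hour 17; it finishes at 17 + 3 = hour 20.
Formula-sheet prep waits on group study (finishes hour 20, plus 1-hour gap → hour 21), so it starts at hour 21 and finishes at 21 + 9 = hour 30.
Note summarizing has to wait for group study (finishes hour 20); flashcard drill (finishes hour 8). The latest of these is hour 20, so note summarizing runs hour 20 to 20 + 1 = hour 21.
The earliest everything can be done is hour 30, which is after the deadline of 27, so it is not possible.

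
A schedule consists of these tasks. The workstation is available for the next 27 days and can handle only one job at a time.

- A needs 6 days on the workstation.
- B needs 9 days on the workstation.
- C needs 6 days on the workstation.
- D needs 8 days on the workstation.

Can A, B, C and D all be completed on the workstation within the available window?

No

Running back to back, the jobs need 6 + 9 + 6 + 8 = 29 days on the workstation.
Since 29 > 27, they cannot all fit.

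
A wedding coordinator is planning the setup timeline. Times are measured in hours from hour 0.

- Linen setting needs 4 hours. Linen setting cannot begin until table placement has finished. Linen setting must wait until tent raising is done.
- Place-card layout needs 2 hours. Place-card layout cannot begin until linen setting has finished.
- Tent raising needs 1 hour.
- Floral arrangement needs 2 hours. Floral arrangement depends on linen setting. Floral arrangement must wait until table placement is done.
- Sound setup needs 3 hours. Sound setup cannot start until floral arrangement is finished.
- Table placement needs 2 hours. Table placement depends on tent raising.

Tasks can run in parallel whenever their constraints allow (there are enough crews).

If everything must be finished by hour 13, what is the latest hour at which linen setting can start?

4

Sound setup must finish by hour 13; it takes 3 hours, so it must start by 13 − 3 = hour 10.
Since sound setup (must start by hour 10) depends on it, floral arrangement must finish by hour 10. Backing off its 2-hour duration gives a latest start of hour 8.
Place-card layout must finish by hour 13; it takes 2 hours, so it must start by 13 − 2 = hour 11.
Linen setting must finish in time for floral arrangement (must start by hour 8); place-card layout (must start by hour 11). The tightest is hour 8, so linen setting must start by 8 − 4 = hour 4.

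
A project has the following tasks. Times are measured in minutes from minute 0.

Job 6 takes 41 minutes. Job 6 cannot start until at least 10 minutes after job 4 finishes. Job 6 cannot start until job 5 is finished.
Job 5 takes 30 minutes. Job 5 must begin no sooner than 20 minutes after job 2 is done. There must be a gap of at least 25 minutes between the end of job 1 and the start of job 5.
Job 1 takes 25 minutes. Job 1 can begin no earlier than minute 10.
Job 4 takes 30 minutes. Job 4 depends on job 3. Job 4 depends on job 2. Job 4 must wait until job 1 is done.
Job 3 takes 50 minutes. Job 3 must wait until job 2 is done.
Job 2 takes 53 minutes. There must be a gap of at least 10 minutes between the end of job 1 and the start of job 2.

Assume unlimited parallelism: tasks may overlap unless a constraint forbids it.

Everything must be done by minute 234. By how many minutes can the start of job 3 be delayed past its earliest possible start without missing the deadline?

Job 1 waits on its own release at minute 10, so it starts at minute 10 and finishes at 10 + 25 = minute 35.
After job 1 (finishes minute 35, plus 10-minute gap → minute 45), job 2 can start at minute 45 and finishes at minute 98.
After job 2 (finishes minute 98), job 3 can start at minute 98 and finishes at minute 148.

Working backward from the deadline:
Nothing follows job 6; the deadline of minute 234 is its only limit. It must start by 234 − 41 = minute 193.
Job 4 has to be done before job 6 (must start by minute 193, minus 10-minute gap → minute 183). That means finishing by minute 183, i.e. starting by 183 − 30 = minute 153.
Since job 4 (must start by minute 153) depends on it, job 3 must finish by minute 153. Backing off its 50-minute duration gives a latest start of minute 103.
So job 3 can start as early as minute 98 and as late as minute 103, giving 103 − 98 = 5 minutes of slack.

5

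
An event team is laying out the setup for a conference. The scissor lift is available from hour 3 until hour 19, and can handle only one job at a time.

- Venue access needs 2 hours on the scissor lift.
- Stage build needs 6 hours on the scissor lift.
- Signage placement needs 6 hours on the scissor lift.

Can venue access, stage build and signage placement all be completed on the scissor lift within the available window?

Yes

The scissor lift window is 19 − 3 = 16 hours.
Running back to back, the jobs need 2 + 6 + 6 = 14 hours on the scissor lift.
Since 14 ≤ 16, they fit within the window.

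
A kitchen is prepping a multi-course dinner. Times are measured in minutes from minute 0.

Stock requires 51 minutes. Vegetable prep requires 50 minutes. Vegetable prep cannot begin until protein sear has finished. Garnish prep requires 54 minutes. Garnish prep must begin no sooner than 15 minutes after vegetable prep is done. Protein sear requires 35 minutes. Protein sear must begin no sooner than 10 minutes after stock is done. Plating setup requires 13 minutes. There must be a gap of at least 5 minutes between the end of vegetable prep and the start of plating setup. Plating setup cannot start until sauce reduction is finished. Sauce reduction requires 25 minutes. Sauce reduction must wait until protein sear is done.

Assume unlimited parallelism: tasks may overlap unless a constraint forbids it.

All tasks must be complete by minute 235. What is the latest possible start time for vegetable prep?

116

Nothing follows plating setup; the deadline of minute 235 is its only limit. It must start by 235 − 13 = minute 222.
Garnish prep must finish by minute 235; it takes 54 minutes, so it must start by 235 − 54 = minute 181.
Vegetable prep feeds plating setup (must start by minute 222, minus 5-minute gap → minute 217); garnish prep (must start by minute 181, minus 15-minute gap → minute 166). Taking the minimum, vegetable prep must finish by minute 166 and start by 166 − 50 = minute 116.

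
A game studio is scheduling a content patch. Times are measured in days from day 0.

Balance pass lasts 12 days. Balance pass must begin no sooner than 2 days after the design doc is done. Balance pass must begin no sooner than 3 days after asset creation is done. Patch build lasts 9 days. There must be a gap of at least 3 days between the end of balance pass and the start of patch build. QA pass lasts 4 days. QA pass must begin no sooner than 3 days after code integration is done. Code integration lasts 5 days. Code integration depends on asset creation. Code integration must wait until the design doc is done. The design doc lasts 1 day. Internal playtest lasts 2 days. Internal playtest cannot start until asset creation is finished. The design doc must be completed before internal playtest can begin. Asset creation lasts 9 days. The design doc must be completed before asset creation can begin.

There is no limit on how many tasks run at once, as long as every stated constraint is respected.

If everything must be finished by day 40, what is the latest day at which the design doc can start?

3

Nothing follows QA pass; the deadline of day 40 is its only limit. It must start by 40 − 4 = day 36.
Code integration must finish before QA pass (must start by day 36, minus 3-day gap → day 33). With a 5-day duration, code integration must start by 33 − 5 = day 28.
To finish by day 40, internal playtest (duration 2) must start no later than day 38.
Patch build must finish by day 40; it takes 9 days, so it must start by 40 − 9 = day 31.
Balance pass has to be done before patch build (must start by day 31, minus 3-day gap → day 28). That means finishing by day 28, i.e. starting by 28 − 12 = day 16.
For asset creation: code integration (must start by day 28); internal playtest (must start by day 38); balance pass (must start by day 16, minus 3-day gap → day 13). The most restrictive is day 13; with a 9-day duration, asset creation must start by day 4.
The design doc feeds asset creation (must start by day 4); code integration (must start by day 28); internal playtest (must start by day 38); balance pass (must start by day 16, minus 2-day gap → day 14). Taking the minimum, the design doc must finish by day 4 and start by 4 − 1 = day 3.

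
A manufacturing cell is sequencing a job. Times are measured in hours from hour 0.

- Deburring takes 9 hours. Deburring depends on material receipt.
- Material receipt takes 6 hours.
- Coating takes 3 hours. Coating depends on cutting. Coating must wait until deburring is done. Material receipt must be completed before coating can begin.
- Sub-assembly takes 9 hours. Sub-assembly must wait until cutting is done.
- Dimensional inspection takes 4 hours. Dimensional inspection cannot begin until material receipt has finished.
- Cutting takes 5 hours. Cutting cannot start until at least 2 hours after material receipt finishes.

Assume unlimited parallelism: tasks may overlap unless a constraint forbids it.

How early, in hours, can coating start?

Material receipt has no prerequisites, so it starts at hour 0 and finishes at hour 6.
After material receipt (finishes hour 6), deburring can start at hour 6 and finishes at hour 15.
Cutting waits on material receipt (finishes hour 6, plus 2-hour gap → hour 8), so it starts at hour 8 and finishes at 8 + 5 = hour 13.
Coating waits on cutting (finishes hour 13); deburring (finishes hour 15); material receipt (finishes hour 6). The latest of these is hour 15, which is the earliest coating can start.

15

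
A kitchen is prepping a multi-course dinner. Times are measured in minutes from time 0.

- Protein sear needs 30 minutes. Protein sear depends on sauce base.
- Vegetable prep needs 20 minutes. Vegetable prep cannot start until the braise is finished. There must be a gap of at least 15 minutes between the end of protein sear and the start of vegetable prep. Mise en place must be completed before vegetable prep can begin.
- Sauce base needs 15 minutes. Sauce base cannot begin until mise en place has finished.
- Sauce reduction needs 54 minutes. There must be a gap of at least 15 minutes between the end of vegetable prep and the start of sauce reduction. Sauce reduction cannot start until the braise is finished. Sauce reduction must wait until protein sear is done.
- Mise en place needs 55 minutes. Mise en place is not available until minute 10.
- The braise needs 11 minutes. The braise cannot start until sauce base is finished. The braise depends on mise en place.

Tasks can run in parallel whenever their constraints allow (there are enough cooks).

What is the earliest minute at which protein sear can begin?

Mise en place waits on its own release at minute 10, so it starts at minute 10 and finishes at 10 + 55 = minute 65.
After mise en place (finishes minute 65), sauce base can start at minute 65 and finishes at minute 80.
Protein sear waits on sauce base (finishes minute 80), so the earliest it can start is minute 80.

80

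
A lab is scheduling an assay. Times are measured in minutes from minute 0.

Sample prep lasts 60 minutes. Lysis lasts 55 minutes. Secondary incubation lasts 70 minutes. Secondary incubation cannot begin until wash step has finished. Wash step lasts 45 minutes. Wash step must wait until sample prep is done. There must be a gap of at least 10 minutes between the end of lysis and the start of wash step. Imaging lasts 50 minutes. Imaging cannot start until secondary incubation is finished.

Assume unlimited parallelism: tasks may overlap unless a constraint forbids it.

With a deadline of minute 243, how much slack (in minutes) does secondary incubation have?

13

Nothing blocks lysis, so it runs from minute 0 to minute 55.
Sample prep has no prerequisites, so it starts at minute 0 and finishes at minute 60.
Wash step needs all of sample prep (finishes minute 60); lysis (finishes minute 55, plus 10-minute gap → minute 65). That puts its earliest start at minute 65; it finishes at 65 + 45 = minute 110.
Secondary incubation cannot begin until wash step (finishes minute 110). It runs from minute 110 to 110 + 70 = minute 180.

Working backward from the deadline:
To finish by minute 243, imaging (duration 50) must start no later than minute 193.
Secondary incubation has to be done before imaging (must start by minute 193). That means finishing by minute 193, i.e. starting by 193 − 70 = minute 123.
So secondary incubation can start as early as minute 110 and as late as minute 123, giving 123 − 110 = 13 minutes of slack.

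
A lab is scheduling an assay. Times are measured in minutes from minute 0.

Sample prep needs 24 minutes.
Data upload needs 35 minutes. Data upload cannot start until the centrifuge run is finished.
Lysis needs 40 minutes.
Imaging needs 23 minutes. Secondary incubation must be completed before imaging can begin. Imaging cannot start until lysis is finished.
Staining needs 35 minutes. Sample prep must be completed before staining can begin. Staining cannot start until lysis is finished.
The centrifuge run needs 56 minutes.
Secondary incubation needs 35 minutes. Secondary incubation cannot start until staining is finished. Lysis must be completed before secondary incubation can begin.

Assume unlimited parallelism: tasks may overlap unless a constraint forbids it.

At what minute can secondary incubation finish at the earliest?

Nothing blocks lysis, so it runs from minute 0 to minute 40.
Sample prep can start immediately at minute 0; it finishes at minute 24.
For staining: sample prep (finishes minute 24); lysis (finishes minute 40). Taking the maximum gives a start of minute 40, and it finishes at 40 + 35 = minute 75.
Secondary incubation cannot start until staining (finishes minute 75); lysis (finishes minute 40). The controlling bound is minute 75, so secondary incubation finishes at 75 + 35 = minute 110.

110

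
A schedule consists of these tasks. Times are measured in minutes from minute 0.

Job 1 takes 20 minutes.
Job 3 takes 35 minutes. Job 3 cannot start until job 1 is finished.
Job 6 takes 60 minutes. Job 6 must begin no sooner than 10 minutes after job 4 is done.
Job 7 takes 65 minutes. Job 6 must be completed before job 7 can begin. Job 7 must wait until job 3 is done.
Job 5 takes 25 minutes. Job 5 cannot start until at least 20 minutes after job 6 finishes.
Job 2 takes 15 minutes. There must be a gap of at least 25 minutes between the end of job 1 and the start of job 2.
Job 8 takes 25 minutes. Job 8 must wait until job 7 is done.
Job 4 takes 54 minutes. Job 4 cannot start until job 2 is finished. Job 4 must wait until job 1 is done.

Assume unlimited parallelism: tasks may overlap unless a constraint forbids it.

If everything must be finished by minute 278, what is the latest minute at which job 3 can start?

Nothing follows job 8; the deadline of minute 278 is its only limit. It must start by 278 − 25 = minute 253.
Job 7 must finish before job 8 (must start by minute 253). With a 65-minute duration, job 7 must start by 253 − 65 = minute 188.
Job 3 feeds into job 7 (must start by minute 188); so job 3 must finish by minute 188 and therefore start by minute 153.

153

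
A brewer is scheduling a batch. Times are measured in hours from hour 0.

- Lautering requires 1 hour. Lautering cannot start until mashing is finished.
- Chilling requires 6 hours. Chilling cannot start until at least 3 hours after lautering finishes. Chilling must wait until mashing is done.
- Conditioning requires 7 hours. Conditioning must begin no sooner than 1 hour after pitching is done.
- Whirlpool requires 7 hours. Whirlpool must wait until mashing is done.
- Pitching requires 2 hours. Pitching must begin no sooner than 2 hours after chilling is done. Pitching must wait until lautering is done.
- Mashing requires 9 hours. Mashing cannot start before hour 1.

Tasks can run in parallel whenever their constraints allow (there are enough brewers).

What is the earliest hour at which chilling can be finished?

20

After its own release at hour 1, mashing can start at hour 1 and finishes at hour 10.
Lautering cannot begin until mashing (finishes hour 10). It runs from hour 10 to 10 + 1 = hour 11.
Chilling needs all of lautering (finishes hour 11, plus 3-hour gap → hour 14); mashing (finishes hour 10). That puts its earliest start at hour 14; it finishes at 14 + 6 = hour 20.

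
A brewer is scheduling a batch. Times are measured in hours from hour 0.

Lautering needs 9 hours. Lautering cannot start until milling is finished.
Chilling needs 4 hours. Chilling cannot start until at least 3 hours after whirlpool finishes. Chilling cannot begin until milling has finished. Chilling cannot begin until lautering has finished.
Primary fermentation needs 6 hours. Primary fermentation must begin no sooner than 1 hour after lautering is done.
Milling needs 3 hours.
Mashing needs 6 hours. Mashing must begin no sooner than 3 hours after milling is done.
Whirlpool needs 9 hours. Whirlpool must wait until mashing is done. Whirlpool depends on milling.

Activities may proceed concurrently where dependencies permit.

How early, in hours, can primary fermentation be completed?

Milling has no prerequisites, so it starts at hour 0 and finishes at hour 3.
Lautering waits on milling (finishes hour 3), so it starts at hour 3 and finishes at 3 + 9 = hour 12.
Primary fermentation cannot begin until lautering (finishes hour 12, plus 1-hour gap → hour 13). It runs from hour 13 to 13 + 6 = hour 19.

19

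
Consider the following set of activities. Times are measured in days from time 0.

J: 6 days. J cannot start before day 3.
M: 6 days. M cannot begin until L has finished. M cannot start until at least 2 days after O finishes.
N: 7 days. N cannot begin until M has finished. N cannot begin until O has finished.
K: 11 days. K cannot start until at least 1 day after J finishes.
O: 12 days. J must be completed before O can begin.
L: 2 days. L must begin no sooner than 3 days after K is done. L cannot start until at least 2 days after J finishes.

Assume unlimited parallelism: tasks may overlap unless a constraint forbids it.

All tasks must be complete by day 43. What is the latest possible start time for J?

N has no dependents, so it just needs to finish by day 43. Starting by 43 − 7 = day 36 achieves that.
M has to be done before N (must start by day 36). That means finishing by day 36, i.e. starting by 36 − 6 = day 30.
L feeds into M (must start by day 30); so L must finish by day 30 and therefore start by day 28.
K must finish before L (must start by day 28, minus 3-day gap → day 25). With an 11-day duration, K must start by 25 − 11 = day 14.
O has several dependents: M (must start by day 30, minus 2-day gap → day 28); N (must start by day 36). The earliest of those limits is day 28, so O must start by 28 − 12 = day 16.
For J: K (must start by day 14, minus 1-day gap → day 13); L (must start by day 28, minus 2-day gap → day 26); O (must start by day 16). The most restrictive is day 13; with a 6-day duration, J must start by day 7.

7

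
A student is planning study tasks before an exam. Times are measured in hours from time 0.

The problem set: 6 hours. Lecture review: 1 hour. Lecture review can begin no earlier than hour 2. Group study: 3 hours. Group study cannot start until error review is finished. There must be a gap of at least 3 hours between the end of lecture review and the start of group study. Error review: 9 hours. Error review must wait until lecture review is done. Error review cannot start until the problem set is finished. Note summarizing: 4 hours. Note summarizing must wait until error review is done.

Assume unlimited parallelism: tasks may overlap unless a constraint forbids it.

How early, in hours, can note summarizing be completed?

19

The problem set can start immediately at hour 0; it finishes at hour 6.
After its own release at hour 2, lecture review can start at hour 2 and finishes at hour 3.
Error review needs all of lecture review (finishes hour 3); the problem set (finishes hour 6). That puts its earliest start at hour 6; it finishes at 6 + 9 = hour 15.
After error review (finishes hour 15), note summarizing can start at hour 15 and finishes at hour 19.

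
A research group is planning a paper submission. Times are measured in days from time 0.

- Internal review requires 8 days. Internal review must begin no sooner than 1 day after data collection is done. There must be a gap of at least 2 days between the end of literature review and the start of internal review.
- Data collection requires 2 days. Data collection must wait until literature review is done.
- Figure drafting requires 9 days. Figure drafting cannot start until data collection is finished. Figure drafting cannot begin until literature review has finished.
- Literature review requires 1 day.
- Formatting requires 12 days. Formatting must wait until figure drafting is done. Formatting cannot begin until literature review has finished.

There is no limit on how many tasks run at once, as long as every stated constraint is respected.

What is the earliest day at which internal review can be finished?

12

Literature review has no prerequisites, so it starts at day 0 and finishes at day 1.
After literature review (finishes day 1), data collection can start at day 1 and finishes at day 3.
For internal review: data collection (finishes day 3, plus 1-day gap → day 4); literature review (finishes day 1, plus 2-day gap → day 3). Taking the maximum gives a start of day 4, and it finishes at 4 + 8 = day 12.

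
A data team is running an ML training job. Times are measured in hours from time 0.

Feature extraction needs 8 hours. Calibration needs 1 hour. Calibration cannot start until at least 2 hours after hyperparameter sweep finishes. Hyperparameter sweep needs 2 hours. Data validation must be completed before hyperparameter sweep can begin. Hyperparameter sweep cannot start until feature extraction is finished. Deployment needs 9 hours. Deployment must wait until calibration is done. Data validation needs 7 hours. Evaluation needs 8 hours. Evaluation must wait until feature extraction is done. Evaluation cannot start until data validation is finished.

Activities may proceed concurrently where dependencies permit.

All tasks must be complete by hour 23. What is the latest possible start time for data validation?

Deployment has no dependents, so it just needs to finish by hour 23. Starting by 23 − 9 = hour 14 achieves that.
Since deployment (must start by hour 14) depends on it, calibration must finish by hour 14. Backing off its 1-hour duration gives a latest start of hour 13.
Since calibration (must start by hour 13, minus 2-hour gap → hour 11) depends on it, hyperparameter sweep must finish by hour 11. Backing off its 2-hour duration gives a latest start of hour 9.
Nothing follows evaluation; the deadline of hour 23 is its only limit. It must start by 23 − 8 = hour 15.
For data validation: hyperparameter sweep (must start by hour 9); evaluation (must start by hour 15). The most restrictive is hour 9; with a 7-hour duration, data validation must start by hour 2.

2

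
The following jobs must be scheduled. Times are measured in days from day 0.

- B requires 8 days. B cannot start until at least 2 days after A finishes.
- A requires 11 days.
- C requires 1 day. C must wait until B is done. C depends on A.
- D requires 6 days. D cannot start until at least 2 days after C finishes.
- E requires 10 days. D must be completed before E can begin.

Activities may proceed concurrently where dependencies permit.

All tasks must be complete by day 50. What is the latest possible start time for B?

To finish by day 50, E (duration 10) must start no later than day 40.
D has to be done before E (must start by day 40). That means finishing by day 40, i.e. starting by 40 − 6 = day 34.
Since D (must start by day 34, minus 2-day gap → day 32) depends on it, C must finish by day 32. Backing off its 1-day duration gives a latest start of day 31.
B has to be done before C (must start by day 31). That means finishing by day 31, i.e. starting by 31 − 8 = day 23.

23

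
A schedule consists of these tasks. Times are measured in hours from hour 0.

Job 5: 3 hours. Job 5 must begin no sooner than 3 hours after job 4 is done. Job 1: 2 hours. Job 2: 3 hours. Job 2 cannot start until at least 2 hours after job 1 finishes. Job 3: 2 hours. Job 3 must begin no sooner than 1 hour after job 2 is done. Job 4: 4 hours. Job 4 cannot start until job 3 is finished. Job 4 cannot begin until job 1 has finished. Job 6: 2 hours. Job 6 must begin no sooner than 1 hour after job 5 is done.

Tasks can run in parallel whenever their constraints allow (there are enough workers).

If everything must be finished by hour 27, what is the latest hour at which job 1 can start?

4

Nothing follows job 6; the deadline of hour 27 is its only limit. It must start by 27 − 2 = hour 25.
Since job 6 (must start by hour 25, minus 1-hour gap → hour 24) depends on it, job 5 must finish by hour 24. Backing off its 3-hour duration gives a latest start of hour 21.
Since job 5 (must start by hour 21, minus 3-hour gap → hour 18) depends on it, job 4 must finish by hour 18. Backing off its 4-hour duration gives a latest start of hour 14.
Since job 4 (must start by hour 14) depends on it, job 3 must finish by hour 14. Backing off its 2-hour duration gives a latest start of hour 12.
Job 2 must finish before job 3 (must start by hour 12, minus 1-hour gap → hour 11). With a 3-hour duration, job 2 must start by 11 − 3 = hour 8.
Job 1 has several dependents: job 2 (must start by hour 8, minus 2-hour gap → hour 6); job 4 (must start by hour 14). The earliest of those limits is hour 6, so job 1 must start by 6 − 2 = hour 4.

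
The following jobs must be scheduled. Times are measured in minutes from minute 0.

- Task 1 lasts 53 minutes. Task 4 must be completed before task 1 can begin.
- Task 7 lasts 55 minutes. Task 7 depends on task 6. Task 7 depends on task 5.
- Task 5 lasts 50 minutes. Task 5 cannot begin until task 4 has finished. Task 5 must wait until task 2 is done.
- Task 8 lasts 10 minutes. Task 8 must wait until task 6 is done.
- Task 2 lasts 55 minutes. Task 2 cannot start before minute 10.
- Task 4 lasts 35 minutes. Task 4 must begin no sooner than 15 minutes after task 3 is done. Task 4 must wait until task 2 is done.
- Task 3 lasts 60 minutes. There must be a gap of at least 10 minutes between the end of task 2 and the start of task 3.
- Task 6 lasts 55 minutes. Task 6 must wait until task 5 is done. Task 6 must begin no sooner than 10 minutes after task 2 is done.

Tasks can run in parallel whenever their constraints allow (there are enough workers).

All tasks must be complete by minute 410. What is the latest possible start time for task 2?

Task 1 has no dependents, so it just needs to finish by minute 410. Starting by 410 − 53 = minute 357 achieves that.
To finish by minute 410, task 7 (duration 55) must start no later than minute 355.
To finish by minute 410, task 8 (duration 10) must start no later than minute 400.
For task 6: task 7 (must start by minute 355); task 8 (must start by minute 400). The most restrictive is minute 355; with a 55-minute duration, task 6 must start by minute 300.
Task 5 must finish in time for task 6 (must start by minute 300); task 7 (must start by minute 355). The tightest is minute 300, so task 5 must start by 300 − 50 = minute 250.
For task 4: task 1 (must start by minute 357); task 5 (must start by minute 250). The most restrictive is minute 250; with a 35-minute duration, task 4 must start by minute 215.
Task 3 must finish before task 4 (must start by minute 215, minus 15-minute gap → minute 200). With a 60-minute duration, task 3 must start by 200 − 60 = minute 140.
Task 2 has several dependents: task 3 (must start by minute 140, minus 10-minute gap → minute 130); task 4 (must start by minute 215); task 5 (must start by minute 250); task 6 (must start by minute 300, minus 10-minute gap → minute 290). The earliest of those limits is minute 130, so task 2 must start by 130 − 55 = minute 75.

75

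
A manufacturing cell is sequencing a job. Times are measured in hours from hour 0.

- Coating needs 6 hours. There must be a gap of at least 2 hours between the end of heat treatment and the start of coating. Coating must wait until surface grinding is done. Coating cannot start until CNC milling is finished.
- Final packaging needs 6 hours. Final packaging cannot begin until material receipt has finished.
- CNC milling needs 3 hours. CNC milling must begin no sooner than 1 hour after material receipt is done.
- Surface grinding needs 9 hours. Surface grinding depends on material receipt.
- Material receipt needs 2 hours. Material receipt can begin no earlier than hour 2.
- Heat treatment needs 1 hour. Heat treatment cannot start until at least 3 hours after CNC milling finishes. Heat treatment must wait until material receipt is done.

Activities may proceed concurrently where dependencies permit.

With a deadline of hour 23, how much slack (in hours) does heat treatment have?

3

After its own release at hour 2, material receipt can start at hour 2 and finishes at hour 4.
After material receipt (finishes hour 4, plus 1-hour gap → hour 5), CNC milling can start at hour 5 and finishes at hour 8.
Heat treatment needs all of CNC milling (finishes hour 8, plus 3-hour gap → hour 11); material receipt (finishes hour 4). That puts its earliest start at hour 11; it finishes at 11 + 1 = hour 12.

Working backward from the deadline:
Coating has no dependents, so it just needs to finish by hour 23. Starting by 23 − 6 = hour 17 achieves that.
Heat treatment feeds into coating (must start by hour 17, minus 2-hour gap → hour 15); so heat treatment must finish by hour 15 and therefore start by hour 14.
So heat treatment can start as early as hour 11 and as late as hour 14, giving 14 − 11 = 3 hours of slack.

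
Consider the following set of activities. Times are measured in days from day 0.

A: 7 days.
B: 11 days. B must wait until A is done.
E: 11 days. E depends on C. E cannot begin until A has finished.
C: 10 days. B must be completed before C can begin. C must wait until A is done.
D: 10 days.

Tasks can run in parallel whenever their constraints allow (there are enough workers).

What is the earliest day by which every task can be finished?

39

D can start immediately at day 0; it finishes at day 10.
A has no prerequisites, so it starts at day 0 and finishes at day 7.
B cannot begin until A (finishes day 7). It runs from day 7 to 7 + 11 = day 18.
C has to wait for B (finishes day 18); A (finishes day 7). The latest of these is day 18, so C runs day 18 to 18 + 10 = day 28.
For E: C (finishes day 28); A (finishes day 7). Taking the maximum gives a start of day 28, and it finishes at 28 + 11 = day 39.
All tasks are finished once the last one completes. Finish times: A at 7, B at 18, C at 28, D at 10, E at 39. The latest is day 39.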